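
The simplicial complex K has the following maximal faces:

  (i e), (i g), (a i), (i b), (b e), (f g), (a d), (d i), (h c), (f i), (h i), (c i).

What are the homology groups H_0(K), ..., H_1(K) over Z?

We work with the vertex ordering a < b < c < d < e < f < g < h < i. The simplices of K, each written with vertices in increasing order, are:

  0-simplices (9): a, b, c, d, e, f, g, h, i
  1-simplices (12): ad, ai, be, bi, ch, ci, di, ei, fg, fi, gi, hi

so the chain groups are C_0 ≅ Z^9, C_1 ≅ Z^12.

∂_1: C_1 → C_0 maps an edge to its endpoints' difference, ∂[p,q] = q − p. For instance
  ∂ci = i − c.
As a 9×12 matrix over Z this has rank 8, with invariant factors (1,1,1,1,1,1,1,1).

Reading off H_k = ker ∂_k / im ∂_{k+1}:

  H_0: rank C_0 − rank ∂_1 = 9 − 8 = 1, and the invariant factors of ∂_1 are all 1, so H_0 = Z.
  H_1: rank ker ∂_1 − rank ∂_2 = (12 − 8) − 0 = 4, and there is no ∂_2, so H_1 = Z^4.

H_0 ≅ Z,  H_1 ≅ Z^4.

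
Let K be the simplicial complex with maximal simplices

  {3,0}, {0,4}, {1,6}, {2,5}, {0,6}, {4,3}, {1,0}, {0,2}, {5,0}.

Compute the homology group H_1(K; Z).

H_1 ≅ Z^3.

Fix the vertex order 0 < 1 < 2 < 3 < 4 < 5 < 6 and write every simplex with vertices in increasing order. Then dim K = 1 and the simplices of K are:

  0-simplices (7): [0], [1], [2], [3], [4], [5], [6]
  1-simplices (9): [0,1], [0,2], [0,3], [0,4], [0,5], [0,6], [1,6], [2,5], [3,4]

giving chain groups C_0 ≅ Z^7, C_1 ≅ Z^9.

Boundary ∂_1: C_1 → C_0 maps an edge to its endpoints' difference, ∂[p,q] = q − p. For instance
  ∂[0,5] = [5] − [0].
The resulting 7×9 matrix has rank 6, and its Smith normal form has invariant factors (1,1,1,1,1,1).

From H_k ≅ ker(∂_k) / im(∂_{k+1}) we obtain:

  H_1: rank ker ∂_1 − rank ∂_2 = (9 − 6) − 0 = 3, and there is no ∂_2, so H_1 ≅ Z^3.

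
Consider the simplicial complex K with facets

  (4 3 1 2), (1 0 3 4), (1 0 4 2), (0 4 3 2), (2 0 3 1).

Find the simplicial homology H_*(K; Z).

Order the vertices as 0 < 1 < 2 < 3 < 4. Listing each simplex with vertices in this order, K has dimension 3 with simplices:

  0-simplices (5): [0], [1], [2], [3], [4]
  1-simplices (10): [0,1], [0,2], [0,3], [0,4], [1,2], [1,3], [1,4], [2,3], [2,4], [3,4]
  2-simplices (10): [0,1,2], [0,1,3], [0,1,4], [0,2,3], [0,2,4], [0,3,4], [1,2,3], [1,2,4], [1,3,4], [2,3,4]
  3-simplices (5): [0,1,2,3], [0,1,2,4], [0,1,3,4], [0,2,3,4], [1,2,3,4]

Hence C_0 ≅ Z^5, C_1 ≅ Z^10, C_2 ≅ Z^10, C_3 ≅ Z^5.

The boundary map ∂_1: C_1 → C_0 sends each edge [p,q] (with p < q) to q − p.
The resulting 5×10 matrix has rank 4, and its Smith normal form has invariant factors (1,1,1,1).

∂_2: C_2 → C_1 sends each 2-simplex [p,q,r] to [q,r] − [p,r] + [p,q]. For instance
  ∂[0,2,4] = [2,4] − [0,4] + [0,2],
  ∂[1,2,4] = [2,4] − [1,4] + [1,2].
The resulting 10×10 matrix has rank 6, and its Smith normal form has invariant factors (1,1,1,1,1,1).

∂_3: C_3 → C_2 sends each 3-simplex σ to the alternating sum Σ_i (−1)^i (σ with its i-th vertex removed). For instance
  ∂[0,1,2,3] = [1,2,3] − [0,2,3] + [0,1,3] − [0,1,2],
  ∂[0,1,3,4] = [1,3,4] − [0,3,4] + [0,1,4] − [0,1,3].
As a 10×5 matrix over Z this has rank 4, with invariant factors (1,1,1,1).

Reading off H_k = ker ∂_k / im ∂_{k+1}:

  H_0: rank C_0 − rank ∂_1 = 5 − 4 = 1, and the invariant factors of ∂_1 are all 1, so H_0 = Z.
  H_1: rank ker ∂_1 − rank ∂_2 = (10 − 4) − 6 = 0, and the invariant factors of ∂_2 are all 1, so H_1 = 0.
  H_2: rank ker ∂_2 − rank ∂_3 = (10 − 6) − 4 = 0, and the invariant factors of ∂_3 are all 1, so H_2 = 0.
  H_3: rank ker ∂_3 − rank ∂_4 = (5 − 4) − 0 = 1, and there is no ∂_4, so H_3 = Z.

(K is a triangulation of the 3-sphere S^3.)

H_0 = Z,  H_1 = 0,  H_2 = 0,  H_3 = Z.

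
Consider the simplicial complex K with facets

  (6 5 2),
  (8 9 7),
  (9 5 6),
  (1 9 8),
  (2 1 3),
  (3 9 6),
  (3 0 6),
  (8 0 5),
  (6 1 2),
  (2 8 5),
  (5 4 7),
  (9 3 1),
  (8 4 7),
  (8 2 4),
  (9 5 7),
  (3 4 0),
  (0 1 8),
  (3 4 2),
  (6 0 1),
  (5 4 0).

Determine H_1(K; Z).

Order the vertices as 0 < 1 < 2 < 3 < 4 < 5 < 6 < 7 < 8 < 9. Listing each simplex with vertices in this order, K has dimension 2 with simplices:

  0-simplices (10): [0], [1], [2], [3], [4], [5], [6], [7], [8], [9]
  1-simplices (30): (30 of them)
  2-simplices (20): (20 of them)

giving chain groups C_0 ≅ Z^10, C_1 ≅ Z^30, C_2 ≅ Z^20.

Boundary ∂_1: C_1 → C_0 maps an edge to its endpoints' difference, ∂[p,q] = q − p.
The resulting 10×30 matrix has rank 9, and its Smith normal form has invariant factors (1,1,1,1,1,1,1,1,1).

∂_2: C_2 → C_1 acts by ∂[p,q,r] = [q,r] − [p,r] + [p,q]. For instance
  ∂[0,1,6] = [1,6] − [0,6] + [0,1],
  ∂[5,7,9] = [7,9] − [5,9] + [5,7].
The 30×20 boundary matrix has rank 20 and Smith normal form diag(1,1,1,1,1,1,1,1,1,1,1,1,1,1,1,1,1,1,1,2).

Reading off H_k = ker ∂_k / im ∂_{k+1}:

  H_1: rank ker ∂_1 − rank ∂_2 = (30 − 9) − 20 = 1, and ∂_2 has invariant factor 2 > 1, so H_1 ≅ Z ⊕ Z_2.

(K is a triangulation of the Klein bottle.)

H_1 ≅ Z ⊕ Z_2.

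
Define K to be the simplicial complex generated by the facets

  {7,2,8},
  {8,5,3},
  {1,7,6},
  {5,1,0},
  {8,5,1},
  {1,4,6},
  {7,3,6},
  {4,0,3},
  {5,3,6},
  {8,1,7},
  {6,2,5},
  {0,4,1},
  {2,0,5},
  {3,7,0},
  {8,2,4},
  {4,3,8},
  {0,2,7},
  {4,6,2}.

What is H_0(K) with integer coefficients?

Order the vertices as 0 < 1 < 2 < 3 < 4 < 5 < 6 < 7 < 8. Listing each simplex with vertices in this order, K has dimension 2 with simplices:

  0-simplices (9): [0], [1], [2], [3], [4], [5], [6], [7], [8]
  1-simplices (27): (27 of them)
  2-simplices (18): [0,1,4], [0,1,5], [0,2,5], [0,2,7], [0,3,4], [0,3,7], [1,4,6], [1,5,8], [1,6,7], [1,7,8], [2,4,6], [2,4,8], [2,5,6], [2,7,8], [3,4,8], [3,5,6], [3,5,8], [3,6,7]

Hence C_0 ≅ Z^9, C_1 ≅ Z^27, C_2 ≅ Z^18.

Boundary ∂_1: C_1 → C_0 maps an edge to its endpoints' difference, ∂[p,q] = q − p.
This gives a 9×27 integer matrix of rank 8; reducing to Smith normal form yields diagonal entries (1,1,1,1,1,1,1,1).

The boundary map ∂_2: C_2 → C_1 sends each 2-simplex [p,q,r] to [q,r] − [p,r] + [p,q]. For instance
  ∂[0,1,5] = [1,5] − [0,5] + [0,1],
  ∂[3,5,8] = [5,8] − [3,8] + [3,5].
As a 27×18 matrix over Z this has rank 17, with invariant factors (1,1,1,1,1,1,1,1,1,1,1,1,1,1,1,1,1).

Now H_k = ker ∂_k / im ∂_{k+1}, so:

  H_0: rank C_0 − rank ∂_1 = 9 − 8 = 1, and the invariant factors of ∂_1 are all 1, so H_0 ≅ Z.

H_0 ≅ Z.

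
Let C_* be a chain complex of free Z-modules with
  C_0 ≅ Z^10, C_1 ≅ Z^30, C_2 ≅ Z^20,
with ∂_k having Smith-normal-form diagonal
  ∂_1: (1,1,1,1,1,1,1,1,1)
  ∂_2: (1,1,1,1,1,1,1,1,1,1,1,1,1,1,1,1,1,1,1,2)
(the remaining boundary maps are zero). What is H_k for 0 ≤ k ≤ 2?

H_0: b_0 = 10 − 0 − 9 = 1; torsion from ∂_1 factors > 1: none. So H_0 = Z.
H_1: b_1 = 30 − 9 − 20 = 1; torsion from ∂_2 factors > 1: [2]. So H_1 = Z ⊕ Z/2.
H_2: b_2 = 20 − 20 − 0 = 0; torsion from ∂_3 factors > 1: none. So H_2 = 0.

H_0 = Z,  H_1 = Z ⊕ Z/2,  H_2 = 0.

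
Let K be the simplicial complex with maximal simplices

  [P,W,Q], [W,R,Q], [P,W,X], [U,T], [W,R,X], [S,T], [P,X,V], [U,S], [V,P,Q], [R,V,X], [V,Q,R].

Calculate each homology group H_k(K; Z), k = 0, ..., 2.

H_0 = Z^2,  H_1 = Z,  H_2 = Z.

K has 9 vertices, 15 edges, 8 triangles.
rank ∂_0 = 0, rank ∂_1 = 7 ⇒ b_0 = 9 − 0 − 7 = 2; all invariant factors of ∂_1 are 1 so no torsion. So H_0 = Z^2.
rank ∂_1 = 7, rank ∂_2 = 7 ⇒ b_1 = 15 − 7 − 7 = 1; all invariant factors of ∂_2 are 1 so no torsion. So H_1 = Z.
rank ∂_2 = 7, rank ∂_3 = 0 ⇒ b_2 = 8 − 7 − 0 = 1. So H_2 = Z.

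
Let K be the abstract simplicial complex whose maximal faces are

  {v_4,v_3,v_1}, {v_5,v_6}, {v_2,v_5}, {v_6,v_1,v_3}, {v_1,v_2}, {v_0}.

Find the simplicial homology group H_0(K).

Order the vertices as v_0 < v_1 < v_2 < v_3 < v_4 < v_5 < v_6. Listing each simplex with vertices in this order, K has dimension 2 with simplices:

  0-simplices (7): [v_0], [v_1], [v_2], [v_3], [v_4], [v_5], [v_6]
  1-simplices (8): [v_1,v_2], [v_1,v_3], [v_1,v_4], [v_1,v_6], [v_2,v_5], [v_3,v_4], [v_3,v_6], [v_5,v_6]
  2-simplices (2): [v_1,v_3,v_4], [v_1,v_3,v_6]

Hence C_0 ≅ Z^7, C_1 ≅ Z^8, C_2 ≅ Z^2.

Boundary ∂_1: C_1 → C_0 maps an edge to its endpoints' difference, ∂[p,q] = q − p.
The resulting 7×8 matrix has rank 5, and its Smith normal form has invariant factors (1,1,1,1,1).

The boundary map ∂_2: C_2 → C_1 sends each 2-simplex [p,q,r] to [q,r] − [p,r] + [p,q]. For instance
  ∂[v_1,v_3,v_6] = [v_3,v_6] − [v_1,v_6] + [v_1,v_3],
  ∂[v_1,v_3,v_4] = [v_3,v_4] − [v_1,v_4] + [v_1,v_3].
The resulting 8×2 matrix has rank 2, and its Smith normal form has invariant factors (1,1).

From H_k ≅ ker(∂_k) / im(∂_{k+1}) we obtain:

  H_0: rank C_0 − rank ∂_1 = 7 − 5 = 2, and the invariant factors of ∂_1 are all 1, so H_0 = Z^2.

H_0 ≅ Z^2.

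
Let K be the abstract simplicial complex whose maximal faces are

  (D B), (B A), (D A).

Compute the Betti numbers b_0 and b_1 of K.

Take the total order A < B < D on the vertex set. Then K (dimension 1) consists of the simplices:

  0-simplices (3): A, B, D
  1-simplices (3): AB, AD, BD

so the chain groups are C_0 ≅ Z^3, C_1 ≅ Z^3.

Boundary ∂_1: C_1 → C_0 maps an edge to its endpoints' difference, ∂[p,q] = q − p.
As a 3×3 matrix over Z this has rank 2, with invariant factors (1,1).

Computing H_k = (kernel of ∂_k) / (image of ∂_{k+1}):

  H_0: rank C_0 − rank ∂_1 = 3 − 2 = 1, and the invariant factors of ∂_1 are all 1, so H_0 = Z.
  H_1: rank ker ∂_1 − rank ∂_2 = (3 − 2) − 0 = 1, and there is no ∂_2, so H_1 = Z.

Hence the Betti numbers are b_0 = 1, b_1 = 1.

b_0 = 1, b_1 = 1.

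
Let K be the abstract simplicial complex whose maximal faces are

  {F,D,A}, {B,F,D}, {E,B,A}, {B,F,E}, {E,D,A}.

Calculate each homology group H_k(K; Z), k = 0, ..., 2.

H_0 ≅ Z,  H_1 ≅ Z,  H_2 = 0.

Order the vertices as A < B < D < E < F. Listing each simplex with vertices in this order, K has dimension 2 with simplices:

  0-simplices (5): A, B, D, E, F
  1-simplices (10): AB, AD, AE, AF, BD, BE, BF, DE, DF, EF
  2-simplices (5): ABE, ADE, ADF, BDF, BEF

so the chain groups are C_0 ≅ Z^5, C_1 ≅ Z^10, C_2 ≅ Z^5.

Boundary ∂_1: C_1 → C_0 sends each edge [p,q] (with p < q) to q − p.
As a 5×10 matrix over Z this has rank 4, with invariant factors (1,1,1,1).

∂_2: C_2 → C_1 maps a triangle to the signed sum of its edges. For instance
  ∂BDF = DF − BF + BD,
  ∂ADF = DF − AF + AD.
The 10×5 boundary matrix has rank 5 and Smith normal form diag(1,1,1,1,1).

Reading off H_k = ker ∂_k / im ∂_{k+1}:

  H_0: rank C_0 − rank ∂_1 = 5 − 4 = 1, and the invariant factors of ∂_1 are all 1, so H_0 = Z.
  H_1: rank ker ∂_1 − rank ∂_2 = (10 − 4) − 5 = 1, and the invariant factors of ∂_2 are all 1, so H_1 = Z.
  H_2: rank ker ∂_2 − rank ∂_3 = (5 − 5) − 0 = 0, and there is no ∂_3, so H_2 = 0.

As a check, the Euler characteristic is 5 − 10 + 5 = 0, which agrees with 1 − 1 + 0 = 0.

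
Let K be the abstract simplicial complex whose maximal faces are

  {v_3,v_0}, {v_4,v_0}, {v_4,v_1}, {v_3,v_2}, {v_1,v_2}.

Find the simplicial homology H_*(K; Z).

Order the vertices as v_0 < v_1 < v_2 < v_3 < v_4. Listing each simplex with vertices in this order, K has dimension 1 with simplices:

  0-simplices (5): [v_0], [v_1], [v_2], [v_3], [v_4]
  1-simplices (5): [v_0,v_3], [v_0,v_4], [v_1,v_2], [v_1,v_4], [v_2,v_3]

Hence C_0 ≅ Z^5, C_1 ≅ Z^5.

∂_1: C_1 → C_0 is given by ∂[p,q] = [q] − [p]. For instance
  ∂[v_0,v_4] = [v_4] − [v_0].
The 5×5 boundary matrix has rank 4 and Smith normal form diag(1,1,1,1).

From H_k ≅ ker(∂_k) / im(∂_{k+1}) we obtain:

  H_0: rank C_0 − rank ∂_1 = 5 − 4 = 1, and the invariant factors of ∂_1 are all 1, so H_0 ≅ Z.
  H_1: rank ker ∂_1 − rank ∂_2 = (5 − 4) − 0 = 1, and there is no ∂_2, so H_1 ≅ Z.

As a check, the Euler characteristic is 5 − 5 = 0, which agrees with 1 − 1 = 0.
(K is a triangulation of the circle S^1.)

H_0 ≅ Z,  H_1 ≅ Z.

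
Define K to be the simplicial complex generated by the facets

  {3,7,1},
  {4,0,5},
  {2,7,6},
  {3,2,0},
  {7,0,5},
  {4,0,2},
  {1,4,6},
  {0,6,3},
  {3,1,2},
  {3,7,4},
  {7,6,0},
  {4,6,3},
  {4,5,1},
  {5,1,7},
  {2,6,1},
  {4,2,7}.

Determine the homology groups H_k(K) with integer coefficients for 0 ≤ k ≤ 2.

Take the total order 0 < 1 < 2 < 3 < 4 < 5 < 6 < 7 on the vertex set. Then K (dimension 2) consists of the simplices:

  0-simplices (8): [0], [1], [2], [3], [4], [5], [6], [7]
  1-simplices (24): (24 of them)
  2-simplices (16): [0,2,3], [0,2,4], [0,3,6], [0,4,5], [0,5,7], [0,6,7], [1,2,3], [1,2,6], [1,3,7], [1,4,5], [1,4,6], [1,5,7], [2,4,7], [2,6,7], [3,4,6], [3,4,7]

Hence C_0 ≅ Z^8, C_1 ≅ Z^24, C_2 ≅ Z^16.

Boundary ∂_1: C_1 → C_0 maps an edge to its endpoints' difference, ∂[p,q] = q − p.
This gives a 8×24 integer matrix of rank 7; reducing to Smith normal form yields diagonal entries (1,1,1,1,1,1,1).

Boundary ∂_2: C_2 → C_1 sends each 2-simplex [p,q,r] to [q,r] − [p,r] + [p,q]. For instance
  ∂[0,4,5] = [4,5] − [0,5] + [0,4],
  ∂[0,6,7] = [6,7] − [0,7] + [0,6].
As a 24×16 matrix over Z this has rank 15, with invariant factors (1,1,1,1,1,1,1,1,1,1,1,1,1,1,1).

From H_k ≅ ker(∂_k) / im(∂_{k+1}) we obtain:

  H_0: rank C_0 − rank ∂_1 = 8 − 7 = 1, and the invariant factors of ∂_1 are all 1, so H_0 = Z.
  H_1: rank ker ∂_1 − rank ∂_2 = (24 − 7) − 15 = 2, and the invariant factors of ∂_2 are all 1, so H_1 = Z^2.
  H_2: rank ker ∂_2 − rank ∂_3 = (16 − 15) − 0 = 1, and there is no ∂_3, so H_2 = Z.

(K is a triangulation of the torus T^2.)

H_0 = Z,  H_1 = Z^2,  H_2 = Z.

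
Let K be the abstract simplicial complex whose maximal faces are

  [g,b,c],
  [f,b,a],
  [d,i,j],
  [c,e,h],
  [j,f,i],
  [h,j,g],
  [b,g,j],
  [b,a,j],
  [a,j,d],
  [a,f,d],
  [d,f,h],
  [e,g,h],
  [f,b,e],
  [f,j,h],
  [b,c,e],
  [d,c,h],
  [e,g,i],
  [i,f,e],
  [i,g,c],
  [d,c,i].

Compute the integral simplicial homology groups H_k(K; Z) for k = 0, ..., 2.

Fix the vertex order a < b < c < d < e < f < g < h < i < j and write every simplex with vertices in increasing order. Then dim K = 2 and the simplices of K are:

  0-simplices (10): a, b, c, d, e, f, g, h, i, j
  1-simplices (30): ab, ad, af, aj, bc, be, bf, bg, bj, cd, ce, cg, ch, ci, df, dh, di, dj, ef, eg, eh, ei, fh, fi, fj, gh, gi, gj, hj, ij
  2-simplices (20): abf, abj, adf, adj, bce, bcg, bef, bgj, cdh, cdi, ceh, cgi, dfh, dij, efi, egh, egi, fhj, fij, ghj

giving chain groups C_0 ≅ Z^10, C_1 ≅ Z^30, C_2 ≅ Z^20.

The boundary map ∂_1: C_1 → C_0 maps an edge to its endpoints' difference, ∂[p,q] = q − p. For instance
  ∂bj = j − b.
This gives a 10×30 integer matrix of rank 9; reducing to Smith normal form yields diagonal entries (1,1,1,1,1,1,1,1,1).

Boundary ∂_2: C_2 → C_1 sends each 2-simplex [p,q,r] to [q,r] − [p,r] + [p,q]. For instance
  ∂dfh = fh − dh + df,
  ∂egh = gh − eh + eg.
The resulting 30×20 matrix has rank 20, and its Smith normal form has invariant factors (1,1,1,1,1,1,1,1,1,1,1,1,1,1,1,1,1,1,1,2).

From H_k ≅ ker(∂_k) / im(∂_{k+1}) we obtain:

  H_0: rank C_0 − rank ∂_1 = 10 − 9 = 1, and the invariant factors of ∂_1 are all 1, so H_0 ≅ Z.
  H_1: rank ker ∂_1 − rank ∂_2 = (30 − 9) − 20 = 1, and ∂_2 has invariant factor 2 > 1, so H_1 ≅ Z ⊕ Z/2.
  H_2: rank ker ∂_2 − rank ∂_3 = (20 − 20) − 0 = 0, and there is no ∂_3, so H_2 ≅ 0.

As a check, the Euler characteristic is 10 − 30 + 20 = 0, which agrees with 1 − 1 + 0 = 0.

H_0 = Z,  H_1 = Z ⊕ Z/2,  H_2 = 0.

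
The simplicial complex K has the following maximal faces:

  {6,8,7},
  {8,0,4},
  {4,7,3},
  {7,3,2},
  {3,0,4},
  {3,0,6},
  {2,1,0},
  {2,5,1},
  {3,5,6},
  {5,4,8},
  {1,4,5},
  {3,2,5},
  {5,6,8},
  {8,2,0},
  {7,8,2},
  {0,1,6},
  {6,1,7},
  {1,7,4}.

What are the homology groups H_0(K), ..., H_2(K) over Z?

H_0 ≅ Z,  H_1 ≅ Z^2,  H_2 ≅ Z.

Order the vertices as 0 < 1 < 2 < 3 < 4 < 5 < 6 < 7 < 8. Listing each simplex with vertices in this order, K has dimension 2 with simplices:

  0-simplices (9): [0], [1], [2], [3], [4], [5], [6], [7], [8]
  1-simplices (27): (27 of them)
  2-simplices (18): [0,1,2], [0,1,6], [0,2,8], [0,3,4], [0,3,6], [0,4,8], [1,2,5], [1,4,5], [1,4,7], [1,6,7], [2,3,5], [2,3,7], [2,7,8], [3,4,7], [3,5,6], [4,5,8], [5,6,8], [6,7,8]

so the chain groups are C_0 ≅ Z^9, C_1 ≅ Z^27, C_2 ≅ Z^18.

Boundary ∂_1: C_1 → C_0 sends each edge [p,q] (with p < q) to q − p.
This gives a 9×27 integer matrix of rank 8; reducing to Smith normal form yields diagonal entries (1,1,1,1,1,1,1,1).

∂_2: C_2 → C_1 acts by ∂[p,q,r] = [q,r] − [p,r] + [p,q]. For instance
  ∂[0,2,8] = [2,8] − [0,8] + [0,2],
  ∂[2,3,5] = [3,5] − [2,5] + [2,3].
The resulting 27×18 matrix has rank 17, and its Smith normal form has invariant factors (1,1,1,1,1,1,1,1,1,1,1,1,1,1,1,1,1).

From H_k ≅ ker(∂_k) / im(∂_{k+1}) we obtain:

  H_0: rank C_0 − rank ∂_1 = 9 − 8 = 1, and the invariant factors of ∂_1 are all 1, so H_0 ≅ Z.
  H_1: rank ker ∂_1 − rank ∂_2 = (27 − 8) − 17 = 2, and the invariant factors of ∂_2 are all 1, so H_1 ≅ Z^2.
  H_2: rank ker ∂_2 − rank ∂_3 = (18 − 17) − 0 = 1, and there is no ∂_3, so H_2 ≅ Z.

As a check, the Euler characteristic is 9 − 27 + 18 = 0, which agrees with 1 − 2 + 1 = 0.
(K is a triangulation of the torus T^2.)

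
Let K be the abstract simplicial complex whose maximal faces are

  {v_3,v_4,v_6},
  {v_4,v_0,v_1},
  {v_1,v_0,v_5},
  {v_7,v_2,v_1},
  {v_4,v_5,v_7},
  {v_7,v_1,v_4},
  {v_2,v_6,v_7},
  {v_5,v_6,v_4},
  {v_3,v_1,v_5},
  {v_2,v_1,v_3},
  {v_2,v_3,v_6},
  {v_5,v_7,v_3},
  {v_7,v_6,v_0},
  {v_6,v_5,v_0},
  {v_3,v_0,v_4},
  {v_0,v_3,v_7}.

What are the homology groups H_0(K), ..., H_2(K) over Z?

H_0 = Z,  H_1 = Z^2,  H_2 = Z.

Order the vertices as v_0 < v_1 < v_2 < v_3 < v_4 < v_5 < v_6 < v_7. Listing each simplex with vertices in this order, K has dimension 2 with simplices:

  0-simplices (8): [v_0], [v_1], [v_2], [v_3], [v_4], [v_5], [v_6], [v_7]
  1-simplices (24): (24 of them)
  2-simplices (16): (16 of them)

Hence C_0 ≅ Z^8, C_1 ≅ Z^24, C_2 ≅ Z^16.

The boundary map ∂_1: C_1 → C_0 is given by ∂[p,q] = [q] − [p].
This gives a 8×24 integer matrix of rank 7; reducing to Smith normal form yields diagonal entries (1,1,1,1,1,1,1).

Boundary ∂_2: C_2 → C_1 acts by ∂[p,q,r] = [q,r] − [p,r] + [p,q]. For instance
  ∂[v_0,v_3,v_7] = [v_3,v_7] − [v_0,v_7] + [v_0,v_3],
  ∂[v_0,v_3,v_4] = [v_3,v_4] − [v_0,v_4] + [v_0,v_3].
The 24×16 boundary matrix has rank 15 and Smith normal form diag(1,1,1,1,1,1,1,1,1,1,1,1,1,1,1).

From H_k ≅ ker(∂_k) / im(∂_{k+1}) we obtain:

  H_0: rank C_0 − rank ∂_1 = 8 − 7 = 1, and the invariant factors of ∂_1 are all 1, so H_0 ≅ Z.
  H_1: rank ker ∂_1 − rank ∂_2 = (24 − 7) − 15 = 2, and the invariant factors of ∂_2 are all 1, so H_1 ≅ Z^2.
  H_2: rank ker ∂_2 − rank ∂_3 = (16 − 15) − 0 = 1, and there is no ∂_3, so H_2 ≅ Z.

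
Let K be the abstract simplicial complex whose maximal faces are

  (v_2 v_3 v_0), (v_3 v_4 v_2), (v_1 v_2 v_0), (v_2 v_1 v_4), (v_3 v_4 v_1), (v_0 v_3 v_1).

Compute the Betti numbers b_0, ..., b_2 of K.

b_0 = 1, b_1 = 0, b_2 = 1.

Fix the vertex order v_0 < v_1 < v_2 < v_3 < v_4 and write every simplex with vertices in increasing order. Then dim K = 2 and the simplices of K are:

  0-simplices (5): [v_0], [v_1], [v_2], [v_3], [v_4]
  1-simplices (9): [v_0,v_1], [v_0,v_2], [v_0,v_3], [v_1,v_2], [v_1,v_3], [v_1,v_4], [v_2,v_3], [v_2,v_4], [v_3,v_4]
  2-simplices (6): [v_0,v_1,v_2], [v_0,v_1,v_3], [v_0,v_2,v_3], [v_1,v_2,v_4], [v_1,v_3,v_4], [v_2,v_3,v_4]

so the chain groups are C_0 ≅ Z^5, C_1 ≅ Z^9, C_2 ≅ Z^6.

Boundary ∂_1: C_1 → C_0 sends each edge [p,q] (with p < q) to q − p. For instance
  ∂[v_2,v_4] = [v_4] − [v_2].
The resulting 5×9 matrix has rank 4, and its Smith normal form has invariant factors (1,1,1,1).

Boundary ∂_2: C_2 → C_1 acts by ∂[p,q,r] = [q,r] − [p,r] + [p,q]. For instance
  ∂[v_0,v_2,v_3] = [v_2,v_3] − [v_0,v_3] + [v_0,v_2],
  ∂[v_2,v_3,v_4] = [v_3,v_4] − [v_2,v_4] + [v_2,v_3].
The 9×6 boundary matrix has rank 5 and Smith normal form diag(1,1,1,1,1).

Reading off H_k = ker ∂_k / im ∂_{k+1}:

  H_0: rank C_0 − rank ∂_1 = 5 − 4 = 1, and the invariant factors of ∂_1 are all 1, so H_0 = Z.
  H_1: rank ker ∂_1 − rank ∂_2 = (9 − 4) − 5 = 0, and the invariant factors of ∂_2 are all 1, so H_1 = 0.
  H_2: rank ker ∂_2 − rank ∂_3 = (6 − 5) − 0 = 1, and there is no ∂_3, so H_2 = Z.

As a check, the Euler characteristic is 5 − 9 + 6 = 2, which agrees with 1 − 0 + 1 = 2.

Hence the Betti numbers are b_0 = 1, b_1 = 0, b_2 = 1.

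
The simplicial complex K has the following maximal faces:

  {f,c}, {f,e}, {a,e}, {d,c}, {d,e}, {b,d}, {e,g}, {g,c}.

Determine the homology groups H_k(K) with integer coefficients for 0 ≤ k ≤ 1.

We work with the vertex ordering a < b < c < d < e < f < g. The simplices of K, each written with vertices in increasing order, are:

  0-simplices (7): a, b, c, d, e, f, g
  1-simplices (8): ae, bd, cd, cf, cg, de, ef, eg

giving chain groups C_0 ≅ Z^7, C_1 ≅ Z^8.

Boundary ∂_1: C_1 → C_0 is given by ∂[p,q] = [q] − [p]. For instance
  ∂ef = f − e.
As a 7×8 matrix over Z this has rank 6, with invariant factors (1,1,1,1,1,1).

Reading off H_k = ker ∂_k / im ∂_{k+1}:

  H_0: rank C_0 − rank ∂_1 = 7 − 6 = 1, and the invariant factors of ∂_1 are all 1, so H_0 = Z.
  H_1: rank ker ∂_1 − rank ∂_2 = (8 − 6) − 0 = 2, and there is no ∂_2, so H_1 = Z^2.

H_0 ≅ Z,  H_1 ≅ Z^2.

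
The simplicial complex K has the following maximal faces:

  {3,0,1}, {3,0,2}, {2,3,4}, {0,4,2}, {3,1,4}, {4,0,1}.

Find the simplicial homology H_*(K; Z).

Take the total order 0 < 1 < 2 < 3 < 4 on the vertex set. Then K (dimension 2) consists of the simplices:

  0-simplices (5): [0], [1], [2], [3], [4]
  1-simplices (9): [0,1], [0,2], [0,3], [0,4], [1,3], [1,4], [2,3], [2,4], [3,4]
  2-simplices (6): [0,1,3], [0,1,4], [0,2,3], [0,2,4], [1,3,4], [2,3,4]

giving chain groups C_0 ≅ Z^5, C_1 ≅ Z^9, C_2 ≅ Z^6.

The boundary map ∂_1: C_1 → C_0 sends each edge [p,q] (with p < q) to q − p.
The resulting 5×9 matrix has rank 4, and its Smith normal form has invariant factors (1,1,1,1).

The boundary map ∂_2: C_2 → C_1 acts by ∂[p,q,r] = [q,r] − [p,r] + [p,q]. For instance
  ∂[0,1,3] = [1,3] − [0,3] + [0,1],
  ∂[1,3,4] = [3,4] − [1,4] + [1,3].
The 9×6 boundary matrix has rank 5 and Smith normal form diag(1,1,1,1,1).

From H_k ≅ ker(∂_k) / im(∂_{k+1}) we obtain:

  H_0: rank C_0 − rank ∂_1 = 5 − 4 = 1, and the invariant factors of ∂_1 are all 1, so H_0 ≅ Z.
  H_1: rank ker ∂_1 − rank ∂_2 = (9 − 4) − 5 = 0, and the invariant factors of ∂_2 are all 1, so H_1 ≅ 0.
  H_2: rank ker ∂_2 − rank ∂_3 = (6 − 5) − 0 = 1, and there is no ∂_3, so H_2 ≅ Z.

H_0 ≅ Z,  H_1 = 0,  H_2 ≅ Z.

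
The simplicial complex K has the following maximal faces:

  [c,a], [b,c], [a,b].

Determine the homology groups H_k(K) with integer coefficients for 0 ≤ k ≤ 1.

Take the total order a < b < c on the vertex set. Then K (dimension 1) consists of the simplices:

  0-simplices (3): a, b, c
  1-simplices (3): ab, ac, bc

giving chain groups C_0 ≅ Z^3, C_1 ≅ Z^3.

The boundary map ∂_1: C_1 → C_0 maps an edge to its endpoints' difference, ∂[p,q] = q − p. For instance
  ∂ac = c − a.
The resulting 3×3 matrix has rank 2, and its Smith normal form has invariant factors (1,1).

Now H_k = ker ∂_k / im ∂_{k+1}, so:

  H_0: rank C_0 − rank ∂_1 = 3 − 2 = 1, and the invariant factors of ∂_1 are all 1, so H_0 ≅ Z.
  H_1: rank ker ∂_1 − rank ∂_2 = (3 − 2) − 0 = 1, and there is no ∂_2, so H_1 ≅ Z.

(K is a triangulation of the circle S^1.)

H_0 ≅ Z,  H_1 ≅ Z.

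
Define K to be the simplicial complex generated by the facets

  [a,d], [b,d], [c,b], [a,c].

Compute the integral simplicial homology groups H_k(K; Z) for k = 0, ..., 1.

Order the vertices as a < b < c < d. Listing each simplex with vertices in this order, K has dimension 1 with simplices:

  0-simplices (4): a, b, c, d
  1-simplices (4): ac, ad, bc, bd

so the chain groups are C_0 ≅ Z^4, C_1 ≅ Z^4.

The boundary map ∂_1: C_1 → C_0 maps an edge to its endpoints' difference, ∂[p,q] = q − p. For instance
  ∂bc = c − b.
The resulting 4×4 matrix has rank 3, and its Smith normal form has invariant factors (1,1,1).

Reading off H_k = ker ∂_k / im ∂_{k+1}:

  H_0: rank C_0 − rank ∂_1 = 4 − 3 = 1, and the invariant factors of ∂_1 are all 1, so H_0 = Z.
  H_1: rank ker ∂_1 − rank ∂_2 = (4 − 3) − 0 = 1, and there is no ∂_2, so H_1 = Z.

H_0 = Z,  H_1 = Z.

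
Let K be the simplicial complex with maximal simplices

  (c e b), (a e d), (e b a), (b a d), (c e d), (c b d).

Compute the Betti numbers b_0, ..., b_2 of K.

b_0 = 1, b_1 = 0, b_2 = 1.

Order the vertices as a < b < c < d < e. Listing each simplex with vertices in this order, K has dimension 2 with simplices:

  0-simplices (5): a, b, c, d, e
  1-simplices (9): ab, ad, ae, bc, bd, be, cd, ce, de
  2-simplices (6): abd, abe, ade, bcd, bce, cde

giving chain groups C_0 ≅ Z^5, C_1 ≅ Z^9, C_2 ≅ Z^6.

∂_1: C_1 → C_0 sends each edge [p,q] (with p < q) to q − p. For instance
  ∂be = e − b.
This gives a 5×9 integer matrix of rank 4; reducing to Smith normal form yields diagonal entries (1,1,1,1).

The boundary map ∂_2: C_2 → C_1 sends each 2-simplex [p,q,r] to [q,r] − [p,r] + [p,q]. For instance
  ∂bce = ce − be + bc,
  ∂cde = de − ce + cd.
The 9×6 boundary matrix has rank 5 and Smith normal form diag(1,1,1,1,1).

Reading off H_k = ker ∂_k / im ∂_{k+1}:

  H_0: rank C_0 − rank ∂_1 = 5 − 4 = 1, and the invariant factors of ∂_1 are all 1, so H_0 ≅ Z.
  H_1: rank ker ∂_1 − rank ∂_2 = (9 − 4) − 5 = 0, and the invariant factors of ∂_2 are all 1, so H_1 ≅ 0.
  H_2: rank ker ∂_2 − rank ∂_3 = (6 − 5) − 0 = 1, and there is no ∂_3, so H_2 ≅ Z.

Hence the Betti numbers are b_0 = 1, b_1 = 0, b_2 = 1.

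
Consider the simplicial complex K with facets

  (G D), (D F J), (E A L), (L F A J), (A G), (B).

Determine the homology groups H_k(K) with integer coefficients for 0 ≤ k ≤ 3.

Fix the vertex order A < B < D < E < F < G < J < L and write every simplex with vertices in increasing order. Then dim K = 3 and the simplices of K are:

  0-simplices (8): A, B, D, E, F, G, J, L
  1-simplices (12): AE, AF, AG, AJ, AL, DF, DG, DJ, EL, FJ, FL, JL
  2-simplices (6): AEL, AFJ, AFL, AJL, DFJ, FJL
  3-simplices (1): AFJL

Hence C_0 ≅ Z^8, C_1 ≅ Z^12, C_2 ≅ Z^6, C_3 ≅ Z^1.

Boundary ∂_1: C_1 → C_0 is given by ∂[p,q] = [q] − [p]. For instance
  ∂AL = L − A.
The 8×12 boundary matrix has rank 6 and Smith normal form diag(1,1,1,1,1,1).

∂_2: C_2 → C_1 acts by ∂[p,q,r] = [q,r] − [p,r] + [p,q]. For instance
  ∂FJL = JL − FL + FJ,
  ∂AFL = FL − AL + AF.
As a 12×6 matrix over Z this has rank 5, with invariant factors (1,1,1,1,1).

Boundary ∂_3: C_3 → C_2 sends each 3-simplex σ to the alternating sum Σ_i (−1)^i (σ with its i-th vertex removed). For instance
  ∂AFJL = FJL − AJL + AFL − AFJ.
As a 6×1 matrix over Z this has rank 1, with invariant factors (1).

Now H_k = ker ∂_k / im ∂_{k+1}, so:

  H_0: rank C_0 − rank ∂_1 = 8 − 6 = 2, and the invariant factors of ∂_1 are all 1, so H_0 ≅ Z^2.
  H_1: rank ker ∂_1 − rank ∂_2 = (12 − 6) − 5 = 1, and the invariant factors of ∂_2 are all 1, so H_1 ≅ Z.
  H_2: rank ker ∂_2 − rank ∂_3 = (6 − 5) − 1 = 0, and the invariant factors of ∂_3 are all 1, so H_2 ≅ 0.
  H_3: rank ker ∂_3 − rank ∂_4 = (1 − 1) − 0 = 0, and there is no ∂_4, so H_3 ≅ 0.

H_0 ≅ Z^2,  H_1 ≅ Z,  H_2 = 0,  H_3 = 0.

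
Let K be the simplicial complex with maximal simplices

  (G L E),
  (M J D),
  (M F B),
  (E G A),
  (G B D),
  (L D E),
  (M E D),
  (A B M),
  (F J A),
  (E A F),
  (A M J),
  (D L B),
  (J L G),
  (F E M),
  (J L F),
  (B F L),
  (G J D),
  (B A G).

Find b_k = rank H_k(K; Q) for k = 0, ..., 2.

Take the total order A < B < D < E < F < G < J < L < M on the vertex set. Then K (dimension 2) consists of the simplices:

  0-simplices (9): A, B, D, E, F, G, J, L, M
  1-simplices (27): AB, AE, AF, AG, AJ, AM, BD, BF, BG, BL, BM, DE, DG, DJ, DL, DM, EF, EG, EL, EM, FJ, FL, FM, GJ, GL, JL, JM
  2-simplices (18): ABG, ABM, AEF, AEG, AFJ, AJM, BDG, BDL, BFL, BFM, DEL, DEM, DGJ, DJM, EFM, EGL, FJL, GJL

Hence C_0 ≅ Z^9, C_1 ≅ Z^27, C_2 ≅ Z^18.

The boundary map ∂_1: C_1 → C_0 maps an edge to its endpoints' difference, ∂[p,q] = q − p. For instance
  ∂GL = L − G.
As a 9×27 matrix over Z this has rank 8, with invariant factors (1,1,1,1,1,1,1,1).

Boundary ∂_2: C_2 → C_1 acts by ∂[p,q,r] = [q,r] − [p,r] + [p,q]. For instance
  ∂AEG = EG − AG + AE,
  ∂AEF = EF − AF + AE.
The 27×18 boundary matrix has rank 18 and Smith normal form diag(1,1,1,1,1,1,1,1,1,1,1,1,1,1,1,1,1,2).

Reading off H_k = ker ∂_k / im ∂_{k+1}:

  H_0: rank C_0 − rank ∂_1 = 9 − 8 = 1, and the invariant factors of ∂_1 are all 1, so H_0 = Z.
  H_1: rank ker ∂_1 − rank ∂_2 = (27 − 8) − 18 = 1, and ∂_2 has invariant factor 2 > 1, so H_1 = Z ⊕ Z_2.
  H_2: rank ker ∂_2 − rank ∂_3 = (18 − 18) − 0 = 0, and there is no ∂_3, so H_2 = 0.

Hence the Betti numbers are b_0 = 1, b_1 = 1, b_2 = 0.

b_0 = 1, b_1 = 1, b_2 = 0.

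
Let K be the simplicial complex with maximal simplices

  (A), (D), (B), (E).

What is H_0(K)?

H_0 = Z^4.

We work with the vertex ordering A < B < D < E. The simplices of K, each written with vertices in increasing order, are:

  0-simplices (4): A, B, D, E

Hence C_0 ≅ Z^4.

Now H_k = ker ∂_k / im ∂_{k+1}, so:

  H_0: rank C_0 − rank ∂_1 = 4 − 0 = 4, and there is no ∂_1, so H_0 ≅ Z^4.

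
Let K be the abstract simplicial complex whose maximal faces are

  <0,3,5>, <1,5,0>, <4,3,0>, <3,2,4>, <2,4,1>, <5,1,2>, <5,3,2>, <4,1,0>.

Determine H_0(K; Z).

Order the vertices as 0 < 1 < 2 < 3 < 4 < 5. Listing each simplex with vertices in this order, K has dimension 2 with simplices:

  0-simplices (6): [0], [1], [2], [3], [4], [5]
  1-simplices (12): [0,1], [0,3], [0,4], [0,5], [1,2], [1,4], [1,5], [2,3], [2,4], [2,5], [3,4], [3,5]
  2-simplices (8): [0,1,4], [0,1,5], [0,3,4], [0,3,5], [1,2,4], [1,2,5], [2,3,4], [2,3,5]

Hence C_0 ≅ Z^6, C_1 ≅ Z^12, C_2 ≅ Z^8.

Boundary ∂_1: C_1 → C_0 maps an edge to its endpoints' difference, ∂[p,q] = q − p.
The 6×12 boundary matrix has rank 5 and Smith normal form diag(1,1,1,1,1).

The boundary map ∂_2: C_2 → C_1 maps a triangle to the signed sum of its edges. For instance
  ∂[1,2,5] = [2,5] − [1,5] + [1,2],
  ∂[0,1,5] = [1,5] − [0,5] + [0,1].
This gives a 12×8 integer matrix of rank 7; reducing to Smith normal form yields diagonal entries (1,1,1,1,1,1,1).

Computing H_k = (kernel of ∂_k) / (image of ∂_{k+1}):

  H_0: rank C_0 − rank ∂_1 = 6 − 5 = 1, and the invariant factors of ∂_1 are all 1, so H_0 ≅ Z.

(K is a triangulation of the 2-sphere S^2.)

H_0 = Z.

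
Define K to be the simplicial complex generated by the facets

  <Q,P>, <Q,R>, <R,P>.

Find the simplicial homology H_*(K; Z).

H_0 ≅ Z,  H_1 ≅ Z.

K has 3 vertices, 3 edges.
rank ∂_0 = 0, rank ∂_1 = 2 ⇒ b_0 = 3 − 0 − 2 = 1; all invariant factors of ∂_1 are 1 so no torsion. So H_0 ≅ Z.
rank ∂_1 = 2, rank ∂_2 = 0 ⇒ b_1 = 3 − 2 − 0 = 1. So H_1 ≅ Z.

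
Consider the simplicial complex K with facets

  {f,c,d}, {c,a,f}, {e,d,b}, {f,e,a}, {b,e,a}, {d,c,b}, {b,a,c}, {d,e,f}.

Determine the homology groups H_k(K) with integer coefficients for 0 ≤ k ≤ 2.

Take the total order a < b < c < d < e < f on the vertex set. Then K (dimension 2) consists of the simplices:

  0-simplices (6): a, b, c, d, e, f
  1-simplices (12): ab, ac, ae, af, bc, bd, be, cd, cf, de, df, ef
  2-simplices (8): abc, abe, acf, aef, bcd, bde, cdf, def

so the chain groups are C_0 ≅ Z^6, C_1 ≅ Z^12, C_2 ≅ Z^8.

Boundary ∂_1: C_1 → C_0 maps an edge to its endpoints' difference, ∂[p,q] = q − p. For instance
  ∂ab = b − a.
The resulting 6×12 matrix has rank 5, and its Smith normal form has invariant factors (1,1,1,1,1).

Boundary ∂_2: C_2 → C_1 sends each 2-simplex [p,q,r] to [q,r] − [p,r] + [p,q]. For instance
  ∂acf = cf − af + ac,
  ∂def = ef − df + de.
The 12×8 boundary matrix has rank 7 and Smith normal form diag(1,1,1,1,1,1,1).

Reading off H_k = ker ∂_k / im ∂_{k+1}:

  H_0: rank C_0 − rank ∂_1 = 6 − 5 = 1, and the invariant factors of ∂_1 are all 1, so H_0 = Z.
  H_1: rank ker ∂_1 − rank ∂_2 = (12 − 5) − 7 = 0, and the invariant factors of ∂_2 are all 1, so H_1 = 0.
  H_2: rank ker ∂_2 − rank ∂_3 = (8 − 7) − 0 = 1, and there is no ∂_3, so H_2 = Z.

H_0 = Z,  H_1 = 0,  H_2 = Z.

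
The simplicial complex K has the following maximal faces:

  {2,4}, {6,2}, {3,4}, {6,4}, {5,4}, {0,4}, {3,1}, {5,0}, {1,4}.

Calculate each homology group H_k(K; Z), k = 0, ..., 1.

K has 7 vertices, 9 edges.
rank ∂_0 = 0, rank ∂_1 = 6 ⇒ b_0 = 7 − 0 − 6 = 1; all invariant factors of ∂_1 are 1 so no torsion. So H_0 = Z.
rank ∂_1 = 6, rank ∂_2 = 0 ⇒ b_1 = 9 − 6 − 0 = 3. So H_1 = Z^3.

H_0 = Z,  H_1 = Z^3.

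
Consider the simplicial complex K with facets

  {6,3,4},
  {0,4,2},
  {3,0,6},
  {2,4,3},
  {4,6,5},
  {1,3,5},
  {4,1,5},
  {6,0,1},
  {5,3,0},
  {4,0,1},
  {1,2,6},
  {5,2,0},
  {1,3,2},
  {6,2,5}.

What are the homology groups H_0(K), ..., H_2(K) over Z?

Take the total order 0 < 1 < 2 < 3 < 4 < 5 < 6 on the vertex set. Then K (dimension 2) consists of the simplices:

  0-simplices (7): [0], [1], [2], [3], [4], [5], [6]
  1-simplices (21): [0,1], [0,2], [0,3], [0,4], [0,5], [0,6], [1,2], [1,3], [1,4], [1,5], [1,6], [2,3], [2,4], [2,5], [2,6], [3,4], [3,5], [3,6], [4,5], [4,6], [5,6]
  2-simplices (14): [0,1,4], [0,1,6], [0,2,4], [0,2,5], [0,3,5], [0,3,6], [1,2,3], [1,2,6], [1,3,5], [1,4,5], [2,3,4], [2,5,6], [3,4,6], [4,5,6]

so the chain groups are C_0 ≅ Z^7, C_1 ≅ Z^21, C_2 ≅ Z^14.

∂_1: C_1 → C_0 sends each edge [p,q] (with p < q) to q − p.
The 7×21 boundary matrix has rank 6 and Smith normal form diag(1,1,1,1,1,1).

∂_2: C_2 → C_1 acts by ∂[p,q,r] = [q,r] − [p,r] + [p,q]. For instance
  ∂[0,3,6] = [3,6] − [0,6] + [0,3],
  ∂[0,1,6] = [1,6] − [0,6] + [0,1].
The resulting 21×14 matrix has rank 13, and its Smith normal form has invariant factors (1,1,1,1,1,1,1,1,1,1,1,1,1).

Now H_k = ker ∂_k / im ∂_{k+1}, so:

  H_0: rank C_0 − rank ∂_1 = 7 − 6 = 1, and the invariant factors of ∂_1 are all 1, so H_0 ≅ Z.
  H_1: rank ker ∂_1 − rank ∂_2 = (21 − 6) − 13 = 2, and the invariant factors of ∂_2 are all 1, so H_1 ≅ Z^2.
  H_2: rank ker ∂_2 − rank ∂_3 = (14 − 13) − 0 = 1, and there is no ∂_3, so H_2 ≅ Z.

As a check, the Euler characteristic is 7 − 21 + 14 = 0, which agrees with 1 − 2 + 1 = 0.

H_0 ≅ Z,  H_1 ≅ Z^2,  H_2 ≅ Z.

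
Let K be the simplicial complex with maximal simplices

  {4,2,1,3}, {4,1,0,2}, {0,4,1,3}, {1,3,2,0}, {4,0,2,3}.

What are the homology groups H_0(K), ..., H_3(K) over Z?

Take the total order 0 < 1 < 2 < 3 < 4 on the vertex set. Then K (dimension 3) consists of the simplices:

  0-simplices (5): [0], [1], [2], [3], [4]
  1-simplices (10): [0,1], [0,2], [0,3], [0,4], [1,2], [1,3], [1,4], [2,3], [2,4], [3,4]
  2-simplices (10): [0,1,2], [0,1,3], [0,1,4], [0,2,3], [0,2,4], [0,3,4], [1,2,3], [1,2,4], [1,3,4], [2,3,4]
  3-simplices (5): [0,1,2,3], [0,1,2,4], [0,1,3,4], [0,2,3,4], [1,2,3,4]

so the chain groups are C_0 ≅ Z^5, C_1 ≅ Z^10, C_2 ≅ Z^10, C_3 ≅ Z^5.

The boundary map ∂_1: C_1 → C_0 is given by ∂[p,q] = [q] − [p]. For instance
  ∂[0,2] = [2] − [0].
This gives a 5×10 integer matrix of rank 4; reducing to Smith normal form yields diagonal entries (1,1,1,1).

∂_2: C_2 → C_1 acts by ∂[p,q,r] = [q,r] − [p,r] + [p,q]. For instance
  ∂[0,1,4] = [1,4] − [0,4] + [0,1],
  ∂[0,3,4] = [3,4] − [0,4] + [0,3].
This gives a 10×10 integer matrix of rank 6; reducing to Smith normal form yields diagonal entries (1,1,1,1,1,1).

Boundary ∂_3: C_3 → C_2 sends each 3-simplex σ to the alternating sum Σ_i (−1)^i (σ with its i-th vertex removed). For instance
  ∂[0,1,3,4] = [1,3,4] − [0,3,4] + [0,1,4] − [0,1,3],
  ∂[0,2,3,4] = [2,3,4] − [0,3,4] + [0,2,4] − [0,2,3].
As a 10×5 matrix over Z this has rank 4, with invariant factors (1,1,1,1).

Computing H_k = (kernel of ∂_k) / (image of ∂_{k+1}):

  H_0: rank C_0 − rank ∂_1 = 5 − 4 = 1, and the invariant factors of ∂_1 are all 1, so H_0 ≅ Z.
  H_1: rank ker ∂_1 − rank ∂_2 = (10 − 4) − 6 = 0, and the invariant factors of ∂_2 are all 1, so H_1 ≅ 0.
  H_2: rank ker ∂_2 − rank ∂_3 = (10 − 6) − 4 = 0, and the invariant factors of ∂_3 are all 1, so H_2 ≅ 0.
  H_3: rank ker ∂_3 − rank ∂_4 = (5 − 4) − 0 = 1, and there is no ∂_4, so H_3 ≅ Z.

H_0 = Z,  H_1 = 0,  H_2 = 0,  H_3 = Z.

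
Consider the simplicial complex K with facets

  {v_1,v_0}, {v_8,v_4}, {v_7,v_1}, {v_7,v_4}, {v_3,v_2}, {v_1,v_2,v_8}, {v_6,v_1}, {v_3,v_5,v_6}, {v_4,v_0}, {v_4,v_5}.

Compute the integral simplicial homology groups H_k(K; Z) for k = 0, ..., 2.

H_0 = Z,  H_1 = Z^4,  H_2 = 0.

We work with the vertex ordering v_0 < v_1 < v_2 < v_3 < v_4 < v_5 < v_6 < v_7 < v_8. The simplices of K, each written with vertices in increasing order, are:

  0-simplices (9): [v_0], [v_1], [v_2], [v_3], [v_4], [v_5], [v_6], [v_7], [v_8]
  1-simplices (14): [v_0,v_1], [v_0,v_4], [v_1,v_2], [v_1,v_6], [v_1,v_7], [v_1,v_8], [v_2,v_3], [v_2,v_8], [v_3,v_5], [v_3,v_6], [v_4,v_5], [v_4,v_7], [v_4,v_8], [v_5,v_6]
  2-simplices (2): [v_1,v_2,v_8], [v_3,v_5,v_6]

Hence C_0 ≅ Z^9, C_1 ≅ Z^14, C_2 ≅ Z^2.

Boundary ∂_1: C_1 → C_0 maps an edge to its endpoints' difference, ∂[p,q] = q − p. For instance
  ∂[v_5,v_6] = [v_6] − [v_5].
This gives a 9×14 integer matrix of rank 8; reducing to Smith normal form yields diagonal entries (1,1,1,1,1,1,1,1).

The boundary map ∂_2: C_2 → C_1 sends each 2-simplex [p,q,r] to [q,r] − [p,r] + [p,q]. For instance
  ∂[v_1,v_2,v_8] = [v_2,v_8] − [v_1,v_8] + [v_1,v_2],
  ∂[v_3,v_5,v_6] = [v_5,v_6] − [v_3,v_6] + [v_3,v_5].
As a 14×2 matrix over Z this has rank 2, with invariant factors (1,1).

Reading off H_k = ker ∂_k / im ∂_{k+1}:

  H_0: rank C_0 − rank ∂_1 = 9 − 8 = 1, and the invariant factors of ∂_1 are all 1, so H_0 ≅ Z.
  H_1: rank ker ∂_1 − rank ∂_2 = (14 − 8) − 2 = 4, and the invariant factors of ∂_2 are all 1, so H_1 ≅ Z^4.
  H_2: rank ker ∂_2 − rank ∂_3 = (2 − 2) − 0 = 0, and there is no ∂_3, so H_2 ≅ 0.

As a check, the Euler characteristic is 9 − 14 + 2 = -3, which agrees with 1 − 4 + 0 = -3.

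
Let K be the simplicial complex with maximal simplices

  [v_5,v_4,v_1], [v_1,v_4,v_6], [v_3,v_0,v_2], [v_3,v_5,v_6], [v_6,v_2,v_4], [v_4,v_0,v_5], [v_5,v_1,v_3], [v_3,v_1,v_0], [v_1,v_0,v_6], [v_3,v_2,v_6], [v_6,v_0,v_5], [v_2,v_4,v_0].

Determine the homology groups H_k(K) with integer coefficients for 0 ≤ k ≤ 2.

We work with the vertex ordering v_0 < v_1 < v_2 < v_3 < v_4 < v_5 < v_6. The simplices of K, each written with vertices in increasing order, are:

  0-simplices (7): [v_0], [v_1], [v_2], [v_3], [v_4], [v_5], [v_6]
  1-simplices (18): (18 of them)
  2-simplices (12): (12 of them)

giving chain groups C_0 ≅ Z^7, C_1 ≅ Z^18, C_2 ≅ Z^12.

The boundary map ∂_1: C_1 → C_0 sends each edge [p,q] (with p < q) to q − p. For instance
  ∂[v_0,v_4] = [v_4] − [v_0].
The resulting 7×18 matrix has rank 6, and its Smith normal form has invariant factors (1,1,1,1,1,1).

∂_2: C_2 → C_1 acts by ∂[p,q,r] = [q,r] − [p,r] + [p,q]. For instance
  ∂[v_3,v_5,v_6] = [v_5,v_6] − [v_3,v_6] + [v_3,v_5],
  ∂[v_1,v_3,v_5] = [v_3,v_5] − [v_1,v_5] + [v_1,v_3].
This gives a 18×12 integer matrix of rank 12; reducing to Smith normal form yields diagonal entries (1,1,1,1,1,1,1,1,1,1,1,2).

Computing H_k = (kernel of ∂_k) / (image of ∂_{k+1}):

  H_0: rank C_0 − rank ∂_1 = 7 − 6 = 1, and the invariant factors of ∂_1 are all 1, so H_0 = Z.
  H_1: rank ker ∂_1 − rank ∂_2 = (18 − 6) − 12 = 0, and ∂_2 has invariant factor 2 > 1, so H_1 = Z/2Z.
  H_2: rank ker ∂_2 − rank ∂_3 = (12 − 12) − 0 = 0, and there is no ∂_3, so H_2 = 0.

H_0 = Z,  H_1 = Z/2Z,  H_2 = 0.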